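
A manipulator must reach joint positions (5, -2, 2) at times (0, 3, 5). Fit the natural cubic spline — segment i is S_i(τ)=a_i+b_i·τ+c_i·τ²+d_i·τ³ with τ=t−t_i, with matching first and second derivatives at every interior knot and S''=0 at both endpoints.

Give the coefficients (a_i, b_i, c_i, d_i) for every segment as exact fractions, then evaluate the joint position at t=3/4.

  seg 0: a=5 b=-109/30 c=0 d=13/90
  seg 1: a=-2 b=4/15 c=13/10 d=-13/60
S(3/4) = 299/128

Δ: Δ0=-7/3, Δ1=2
row 1: diag=10, rhs=26; c'=1/5, d'=13/5
back: M1=13/5
M: M0=0, M1=13/5, M2=0
seg 0: a=5, c=M0/2=0, d=(M1−M0)/(6·3)=13/90, b=Δ0−h0·(2M0+M1)/6=-109/30
seg 1: a=-2, c=M1/2=13/10, d=(M2−M1)/(6·2)=-13/60, b=Δ1−h1·(2M1+M2)/6=4/15
t_q=3/4 → seg 0, τ=3/4; S=5+-109/30·τ+0·τ²+13/90·τ³=299/128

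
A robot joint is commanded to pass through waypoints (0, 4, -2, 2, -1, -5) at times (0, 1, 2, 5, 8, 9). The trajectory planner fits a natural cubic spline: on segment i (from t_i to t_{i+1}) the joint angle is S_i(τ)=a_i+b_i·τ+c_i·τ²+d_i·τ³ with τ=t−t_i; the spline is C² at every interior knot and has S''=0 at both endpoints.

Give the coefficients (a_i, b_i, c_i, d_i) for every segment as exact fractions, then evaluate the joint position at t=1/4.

  seg 0: a=0 b=16543/2409 c=0 d=-6907/2409
  seg 1: a=4 b=-4178/2409 c=-6907/803 d=10445/2409
  seg 2: a=-2 b=-14285/2409 c=3538/803 d=-14345/21681
  seg 3: a=2 b=6364/2409 c=-3731/2409 d=220/1971
  seg 4: a=-1 b=-8762/2409 c=-437/803 d=437/2409
S(1/4) = 85927/51392

Δ: Δ0=4, Δ1=-6, Δ2=4/3, Δ3=-1, Δ4=-4
row 1: diag=4, rhs=-60; c'=1/4, d'=-15
row 2: denom=8−1·1/4=31/4; d'=(44−1·-15)/(31/4)=236/31
row 3: denom=12−3·12/31=336/31; d'=(-14−3·236/31)/(336/31)=-571/168
row 4: denom=8−3·31/112=803/112; d'=(-18−3·-571/168)/(803/112)=-874/803
back: M4=-874/803
back: M3=-571/168−31/112·-874/803=-7462/2409
back: M2=236/31−12/31·-7462/2409=7076/803
back: M1=-15−1/4·7076/803=-13814/803
M: M0=0, M1=-13814/803, M2=7076/803, M3=-7462/2409, M4=-874/803, M5=0
seg 0: a=0, c=M0/2=0, d=(M1−M0)/(6·1)=-6907/2409, b=Δ0−h0·(2M0+M1)/6=16543/2409
seg 1: a=4, c=M1/2=-6907/803, d=(M2−M1)/(6·1)=10445/2409, b=Δ1−h1·(2M1+M2)/6=-4178/2409
seg 2: a=-2, c=M2/2=3538/803, d=(M3−M2)/(6·3)=-14345/21681, b=Δ2−h2·(2M2+M3)/6=-14285/2409
seg 3: a=2, c=M3/2=-3731/2409, d=(M4−M3)/(6·3)=220/1971, b=Δ3−h3·(2M3+M4)/6=6364/2409
seg 4: a=-1, c=M4/2=-437/803, d=(M5−M4)/(6·1)=437/2409, b=Δ4−h4·(2M4+M5)/6=-8762/2409
t_q=1/4 → seg 0, τ=1/4; S=0+16543/2409·τ+0·τ²+-6907/2409·τ³=85927/51392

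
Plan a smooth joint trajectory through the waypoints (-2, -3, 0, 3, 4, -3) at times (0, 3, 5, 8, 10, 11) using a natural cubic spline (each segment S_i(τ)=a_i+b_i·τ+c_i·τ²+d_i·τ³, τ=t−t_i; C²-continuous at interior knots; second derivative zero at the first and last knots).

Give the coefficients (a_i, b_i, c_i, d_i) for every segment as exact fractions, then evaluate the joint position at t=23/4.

Δ: Δ0=-1/3, Δ1=3/2, Δ2=1, Δ3=1/2, Δ4=-7
row 1: diag=10, rhs=11; c'=1/5, d'=11/10
row 2: denom=10−2·1/5=48/5; d'=(-3−2·11/10)/(48/5)=-13/24
row 3: denom=10−3·5/16=145/16; d'=(-3−3·-13/24)/(145/16)=-22/145
row 4: denom=6−2·32/145=806/145; d'=(-45−2·-22/145)/(806/145)=-6481/806
back: M4=-6481/806
back: M3=-22/145−32/145·-6481/806=654/403
back: M2=-13/24−5/16·654/403=-1268/1209
back: M1=11/10−1/5·-1268/1209=3167/2418
M: M0=0, M1=3167/2418, M2=-1268/1209, M3=654/403, M4=-6481/806, M5=0
seg 0: a=-2, c=M0/2=0, d=(M1−M0)/(6·3)=3167/43524, b=Δ0−h0·(2M0+M1)/6=-1593/1612
seg 1: a=-3, c=M1/2=3167/4836, d=(M2−M1)/(6·2)=-1901/9672, b=Δ1−h1·(2M1+M2)/6=787/806
seg 2: a=0, c=M2/2=-634/1209, d=(M3−M2)/(6·3)=1615/10881, b=Δ2−h2·(2M2+M3)/6=1496/1209
seg 3: a=3, c=M3/2=327/403, d=(M4−M3)/(6·2)=-7789/9672, b=Δ3−h3·(2M3+M4)/6=2537/1209
seg 4: a=4, c=M4/2=-6481/1612, d=(M5−M4)/(6·1)=6481/4836, b=Δ4−h4·(2M4+M5)/6=-10445/2418
t_q=23/4 → seg 2, τ=3/4; S=0+1496/1209·τ+-634/1209·τ²+1615/10881·τ³=17943/25792

  seg 0: a=-2 b=-1593/1612 c=0 d=3167/43524
  seg 1: a=-3 b=787/806 c=3167/4836 d=-1901/9672
  seg 2: a=0 b=1496/1209 c=-634/1209 d=1615/10881
  seg 3: a=3 b=2537/1209 c=327/403 d=-7789/9672
  seg 4: a=4 b=-10445/2418 c=-6481/1612 d=6481/4836
S(23/4) = 17943/25792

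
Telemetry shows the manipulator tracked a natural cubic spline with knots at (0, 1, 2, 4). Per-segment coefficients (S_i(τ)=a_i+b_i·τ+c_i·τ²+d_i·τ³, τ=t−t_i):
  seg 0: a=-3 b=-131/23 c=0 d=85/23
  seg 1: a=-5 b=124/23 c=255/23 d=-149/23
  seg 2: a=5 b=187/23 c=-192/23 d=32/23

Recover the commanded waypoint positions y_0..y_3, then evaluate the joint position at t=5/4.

y_0 = S_0(0) = a_0 = -3
y_1 = S_1(0) = a_1 = -5
y_2 = S_2(0) = a_2 = 5
y_3 = S_2(2) = -1
t_q=5/4 is in segment 1 (τ=1/4); S_1(τ)=-4505/1472

y_0=-3 y_1=-5 y_2=5 y_3=-1
S(5/4) = -4505/1472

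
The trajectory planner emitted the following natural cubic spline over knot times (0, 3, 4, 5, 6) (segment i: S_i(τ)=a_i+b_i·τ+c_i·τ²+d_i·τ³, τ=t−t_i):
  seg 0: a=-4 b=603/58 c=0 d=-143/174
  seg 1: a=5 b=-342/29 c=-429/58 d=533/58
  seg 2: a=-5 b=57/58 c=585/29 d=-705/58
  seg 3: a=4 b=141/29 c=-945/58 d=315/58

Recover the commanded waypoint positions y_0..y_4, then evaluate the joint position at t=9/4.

y_0 = S_0(0) = a_0 = -4
y_1 = S_1(0) = a_1 = 5
y_2 = S_2(0) = a_2 = -5
y_3 = S_3(0) = a_3 = 4
y_4 = S_3(1) = -2
t_q=9/4 is in segment 0 (τ=9/4); S_0(τ)=37235/3712

y_0=-4 y_1=5 y_2=-5 y_3=4 y_4=-2
S(9/4) = 37235/3712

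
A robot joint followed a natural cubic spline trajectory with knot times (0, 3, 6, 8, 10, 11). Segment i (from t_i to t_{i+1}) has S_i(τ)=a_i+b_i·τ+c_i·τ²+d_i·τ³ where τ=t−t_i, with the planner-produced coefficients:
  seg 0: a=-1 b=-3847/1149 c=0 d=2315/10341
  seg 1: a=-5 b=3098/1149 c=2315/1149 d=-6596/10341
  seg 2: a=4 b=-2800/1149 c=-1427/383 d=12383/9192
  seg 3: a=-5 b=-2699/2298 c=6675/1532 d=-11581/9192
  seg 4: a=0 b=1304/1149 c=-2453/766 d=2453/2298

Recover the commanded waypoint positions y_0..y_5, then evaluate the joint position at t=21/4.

y_0=-1 y_1=-5 y_2=4 y_3=-5 y_4=0 y_5=-1
S(21/4) = 12259/3064

y_0 = S_0(0) = a_0 = -1
y_1 = S_1(0) = a_1 = -5
y_2 = S_2(0) = a_2 = 4
y_3 = S_3(0) = a_3 = -5
y_4 = S_4(0) = a_4 = 0
y_5 = S_4(1) = -1
t_q=21/4 is in segment 1 (τ=9/4); S_1(τ)=12259/3064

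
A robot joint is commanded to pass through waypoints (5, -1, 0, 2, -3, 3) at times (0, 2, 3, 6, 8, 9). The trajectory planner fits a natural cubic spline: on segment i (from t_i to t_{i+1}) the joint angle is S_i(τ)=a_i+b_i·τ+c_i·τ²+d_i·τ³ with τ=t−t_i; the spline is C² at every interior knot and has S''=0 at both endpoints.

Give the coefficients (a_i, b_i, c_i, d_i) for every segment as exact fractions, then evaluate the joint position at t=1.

Δ: Δ0=-3, Δ1=1, Δ2=2/3, Δ3=-5/2, Δ4=6
row 1: diag=6, rhs=24; c'=1/6, d'=4
row 2: denom=8−1·1/6=47/6; d'=(-2−1·4)/(47/6)=-36/47
row 3: denom=10−3·18/47=416/47; d'=(-19−3·-36/47)/(416/47)=-785/416
row 4: denom=6−2·47/208=577/104; d'=(51−2·-785/416)/(577/104)=11393/1154
back: M4=11393/1154
back: M3=-785/416−47/208·11393/1154=-2376/577
back: M2=-36/47−18/47·-2376/577=468/577
back: M1=4−1/6·468/577=2230/577
M: M0=0, M1=2230/577, M2=468/577, M3=-2376/577, M4=11393/1154, M5=0
seg 0: a=5, c=M0/2=0, d=(M1−M0)/(6·2)=1115/3462, b=Δ0−h0·(2M0+M1)/6=-7423/1731
seg 1: a=-1, c=M1/2=1115/577, d=(M2−M1)/(6·1)=-881/1731, b=Δ1−h1·(2M1+M2)/6=-733/1731
seg 2: a=0, c=M2/2=234/577, d=(M3−M2)/(6·3)=-158/577, b=Δ2−h2·(2M2+M3)/6=3314/1731
seg 3: a=2, c=M3/2=-1188/577, d=(M4−M3)/(6·2)=16145/13848, b=Δ3−h3·(2M3+M4)/6=-5272/1731
seg 4: a=-3, c=M4/2=11393/2308, d=(M5−M4)/(6·1)=-11393/6924, b=Δ4−h4·(2M4+M5)/6=9379/3462
t_q=1 → seg 0, τ=1; S=5+-7423/1731·τ+0·τ²+1115/3462·τ³=1193/1154

  seg 0: a=5 b=-7423/1731 c=0 d=1115/3462
  seg 1: a=-1 b=-733/1731 c=1115/577 d=-881/1731
  seg 2: a=0 b=3314/1731 c=234/577 d=-158/577
  seg 3: a=2 b=-5272/1731 c=-1188/577 d=16145/13848
  seg 4: a=-3 b=9379/3462 c=11393/2308 d=-11393/6924
S(1) = 1193/1154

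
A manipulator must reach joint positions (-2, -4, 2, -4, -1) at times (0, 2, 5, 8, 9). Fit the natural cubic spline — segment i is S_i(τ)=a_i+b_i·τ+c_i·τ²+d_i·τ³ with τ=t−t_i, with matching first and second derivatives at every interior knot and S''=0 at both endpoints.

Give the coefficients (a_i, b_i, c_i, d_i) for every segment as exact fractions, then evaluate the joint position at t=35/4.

Δ: Δ0=-1, Δ1=2, Δ2=-2, Δ3=3
row 1: diag=10, rhs=18; c'=3/10, d'=9/5
row 2: denom=12−3·3/10=111/10; d'=(-24−3·9/5)/(111/10)=-98/37
row 3: denom=8−3·10/37=266/37; d'=(30−3·-98/37)/(266/37)=702/133
back: M3=702/133
back: M2=-98/37−10/37·702/133=-542/133
back: M1=9/5−3/10·-542/133=402/133
M: M0=0, M1=402/133, M2=-542/133, M3=702/133, M4=0
seg 0: a=-2, c=M0/2=0, d=(M1−M0)/(6·2)=67/266, b=Δ0−h0·(2M0+M1)/6=-267/133
seg 1: a=-4, c=M1/2=201/133, d=(M2−M1)/(6·3)=-472/1197, b=Δ1−h1·(2M1+M2)/6=135/133
seg 2: a=2, c=M2/2=-271/133, d=(M3−M2)/(6·3)=622/1197, b=Δ2−h2·(2M2+M3)/6=-75/133
seg 3: a=-4, c=M3/2=351/133, d=(M4−M3)/(6·1)=-117/133, b=Δ3−h3·(2M3+M4)/6=165/133
t_q=35/4 → seg 3, τ=3/4; S=-4+165/133·τ+351/133·τ²+-117/133·τ³=-16651/8512

  seg 0: a=-2 b=-267/133 c=0 d=67/266
  seg 1: a=-4 b=135/133 c=201/133 d=-472/1197
  seg 2: a=2 b=-75/133 c=-271/133 d=622/1197
  seg 3: a=-4 b=165/133 c=351/133 d=-117/133
S(35/4) = -16651/8512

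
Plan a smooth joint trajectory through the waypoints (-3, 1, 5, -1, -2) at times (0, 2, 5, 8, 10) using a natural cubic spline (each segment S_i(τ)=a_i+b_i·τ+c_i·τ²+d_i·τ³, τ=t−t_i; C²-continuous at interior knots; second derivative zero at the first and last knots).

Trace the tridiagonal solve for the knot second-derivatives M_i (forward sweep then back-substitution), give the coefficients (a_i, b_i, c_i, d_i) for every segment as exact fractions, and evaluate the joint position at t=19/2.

Δ: Δ0=2, Δ1=4/3, Δ2=-2, Δ3=-1/2
row 1: diag=10, rhs=-4; c'=3/10, d'=-2/5
row 2: denom=12−3·3/10=111/10; d'=(-20−3·-2/5)/(111/10)=-188/111
row 3: denom=10−3·10/37=340/37; d'=(9−3·-188/111)/(340/37)=521/340
back: M3=521/340
back: M2=-188/111−10/37·521/340=-215/102
back: M1=-2/5−3/10·-215/102=79/340
M: M0=0, M1=79/340, M2=-215/102, M3=521/340, M4=0
seg 0: a=-3, c=M0/2=0, d=(M1−M0)/(6·2)=79/4080, b=Δ0−h0·(2M0+M1)/6=1961/1020
seg 1: a=1, c=M1/2=79/680, d=(M2−M1)/(6·3)=-2387/18360, b=Δ1−h1·(2M1+M2)/6=1099/510
seg 2: a=5, c=M2/2=-215/204, d=(M3−M2)/(6·3)=3713/18360, b=Δ2−h2·(2M2+M3)/6=-79/120
seg 3: a=-1, c=M3/2=521/680, d=(M4−M3)/(6·2)=-521/4080, b=Δ3−h3·(2M3+M4)/6=-388/255
t_q=19/2 → seg 3, τ=3/2; S=-1+-388/255·τ+521/680·τ²+-521/4080·τ³=-4329/2176

  seg 0: a=-3 b=1961/1020 c=0 d=79/4080
  seg 1: a=1 b=1099/510 c=79/680 d=-2387/18360
  seg 2: a=5 b=-79/120 c=-215/204 d=3713/18360
  seg 3: a=-1 b=-388/255 c=521/680 d=-521/4080
S(19/2) = -4329/2176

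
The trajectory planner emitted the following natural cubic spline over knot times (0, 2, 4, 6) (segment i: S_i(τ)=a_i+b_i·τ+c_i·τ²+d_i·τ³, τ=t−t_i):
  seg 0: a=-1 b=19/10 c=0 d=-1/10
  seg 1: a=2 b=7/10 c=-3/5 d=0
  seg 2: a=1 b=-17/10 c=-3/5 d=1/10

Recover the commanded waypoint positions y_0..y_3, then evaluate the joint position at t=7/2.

y_0=-1 y_1=2 y_2=1 y_3=-4
S(7/2) = 17/10

y_0 = S_0(0) = a_0 = -1
y_1 = S_1(0) = a_1 = 2
y_2 = S_2(0) = a_2 = 1
y_3 = S_2(2) = -4
t_q=7/2 is in segment 1 (τ=3/2); S_1(τ)=17/10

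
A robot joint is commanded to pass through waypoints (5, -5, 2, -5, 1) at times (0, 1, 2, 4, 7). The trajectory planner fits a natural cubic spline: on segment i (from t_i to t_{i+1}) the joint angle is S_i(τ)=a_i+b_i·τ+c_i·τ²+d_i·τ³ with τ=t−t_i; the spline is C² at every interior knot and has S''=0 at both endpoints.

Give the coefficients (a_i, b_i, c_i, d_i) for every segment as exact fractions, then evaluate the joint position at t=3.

Δ: Δ0=-10, Δ1=7, Δ2=-7/2, Δ3=2
row 1: diag=4, rhs=102; c'=1/4, d'=51/2
row 2: denom=6−1·1/4=23/4; d'=(-63−1·51/2)/(23/4)=-354/23
row 3: denom=10−2·8/23=214/23; d'=(33−2·-354/23)/(214/23)=1467/214
back: M3=1467/214
back: M2=-354/23−8/23·1467/214=-1902/107
back: M1=51/2−1/4·-1902/107=3204/107
M: M0=0, M1=3204/107, M2=-1902/107, M3=1467/214, M4=0
seg 0: a=5, c=M0/2=0, d=(M1−M0)/(6·1)=534/107, b=Δ0−h0·(2M0+M1)/6=-1604/107
seg 1: a=-5, c=M1/2=1602/107, d=(M2−M1)/(6·1)=-851/107, b=Δ1−h1·(2M1+M2)/6=-2/107
seg 2: a=2, c=M2/2=-951/107, d=(M3−M2)/(6·2)=1757/856, b=Δ2−h2·(2M2+M3)/6=649/107
seg 3: a=-5, c=M3/2=1467/428, d=(M4−M3)/(6·3)=-163/428, b=Δ3−h3·(2M3+M4)/6=-1039/214
t_q=3 → seg 2, τ=1; S=2+649/107·τ+-951/107·τ²+1757/856·τ³=1053/856

  seg 0: a=5 b=-1604/107 c=0 d=534/107
  seg 1: a=-5 b=-2/107 c=1602/107 d=-851/107
  seg 2: a=2 b=649/107 c=-951/107 d=1757/856
  seg 3: a=-5 b=-1039/214 c=1467/428 d=-163/428
S(3) = 1053/856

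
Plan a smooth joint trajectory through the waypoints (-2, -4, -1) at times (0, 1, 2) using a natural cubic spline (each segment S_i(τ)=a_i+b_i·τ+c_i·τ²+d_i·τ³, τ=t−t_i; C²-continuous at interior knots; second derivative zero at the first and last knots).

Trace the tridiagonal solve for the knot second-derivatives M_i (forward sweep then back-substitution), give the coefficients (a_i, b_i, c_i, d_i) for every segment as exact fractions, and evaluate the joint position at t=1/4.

Δ: Δ0=-2, Δ1=3
row 1: diag=4, rhs=30; c'=1/4, d'=15/2
back: M1=15/2
M: M0=0, M1=15/2, M2=0
seg 0: a=-2, c=M0/2=0, d=(M1−M0)/(6·1)=5/4, b=Δ0−h0·(2M0+M1)/6=-13/4
seg 1: a=-4, c=M1/2=15/4, d=(M2−M1)/(6·1)=-5/4, b=Δ1−h1·(2M1+M2)/6=1/2
t_q=1/4 → seg 0, τ=1/4; S=-2+-13/4·τ+0·τ²+5/4·τ³=-715/256

  seg 0: a=-2 b=-13/4 c=0 d=5/4
  seg 1: a=-4 b=1/2 c=15/4 d=-5/4
S(1/4) = -715/256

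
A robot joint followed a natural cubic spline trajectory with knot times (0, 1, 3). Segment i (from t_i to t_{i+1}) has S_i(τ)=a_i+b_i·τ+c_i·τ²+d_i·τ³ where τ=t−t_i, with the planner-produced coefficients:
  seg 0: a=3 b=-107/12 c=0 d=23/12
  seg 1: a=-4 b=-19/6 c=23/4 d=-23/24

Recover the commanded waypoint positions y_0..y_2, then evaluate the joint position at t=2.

y_0 = S_0(0) = a_0 = 3
y_1 = S_1(0) = a_1 = -4
y_2 = S_1(2) = 5
t_q=2 is in segment 1 (τ=1); S_1(τ)=-19/8

y_0=3 y_1=-4 y_2=5
S(2) = -19/8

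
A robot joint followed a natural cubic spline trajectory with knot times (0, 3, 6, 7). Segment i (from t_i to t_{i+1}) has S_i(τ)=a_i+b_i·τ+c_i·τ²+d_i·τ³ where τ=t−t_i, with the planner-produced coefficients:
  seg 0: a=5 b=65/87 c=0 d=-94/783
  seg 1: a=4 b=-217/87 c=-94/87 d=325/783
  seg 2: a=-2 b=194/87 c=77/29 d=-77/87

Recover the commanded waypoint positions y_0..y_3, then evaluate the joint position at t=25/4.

y_0=5 y_1=4 y_2=-2 y_3=2
S(25/4) = -2395/1856

y_0 = S_0(0) = a_0 = 5
y_1 = S_1(0) = a_1 = 4
y_2 = S_2(0) = a_2 = -2
y_3 = S_2(1) = 2
t_q=25/4 is in segment 2 (τ=1/4); S_2(τ)=-2395/1856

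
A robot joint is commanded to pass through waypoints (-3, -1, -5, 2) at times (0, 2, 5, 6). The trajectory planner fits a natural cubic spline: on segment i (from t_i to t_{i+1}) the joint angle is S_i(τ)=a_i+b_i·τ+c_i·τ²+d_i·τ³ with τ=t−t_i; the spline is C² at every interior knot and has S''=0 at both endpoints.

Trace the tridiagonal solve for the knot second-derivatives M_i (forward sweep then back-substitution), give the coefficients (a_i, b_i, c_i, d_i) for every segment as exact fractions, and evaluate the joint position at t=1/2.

Δ: Δ0=1, Δ1=-4/3, Δ2=7
row 1: diag=10, rhs=-14; c'=3/10, d'=-7/5
row 2: denom=8−3·3/10=71/10; d'=(50−3·-7/5)/(71/10)=542/71
back: M2=542/71
back: M1=-7/5−3/10·542/71=-262/71
M: M0=0, M1=-262/71, M2=542/71, M3=0
seg 0: a=-3, c=M0/2=0, d=(M1−M0)/(6·2)=-131/426, b=Δ0−h0·(2M0+M1)/6=475/213
seg 1: a=-1, c=M1/2=-131/71, d=(M2−M1)/(6·3)=134/213, b=Δ1−h1·(2M1+M2)/6=-311/213
seg 2: a=-5, c=M2/2=271/71, d=(M3−M2)/(6·1)=-271/213, b=Δ2−h2·(2M2+M3)/6=949/213
t_q=1/2 → seg 0, τ=1/2; S=-3+475/213·τ+0·τ²+-131/426·τ³=-2185/1136

  seg 0: a=-3 b=475/213 c=0 d=-131/426
  seg 1: a=-1 b=-311/213 c=-131/71 d=134/213
  seg 2: a=-5 b=949/213 c=271/71 d=-271/213
S(1/2) = -2185/1136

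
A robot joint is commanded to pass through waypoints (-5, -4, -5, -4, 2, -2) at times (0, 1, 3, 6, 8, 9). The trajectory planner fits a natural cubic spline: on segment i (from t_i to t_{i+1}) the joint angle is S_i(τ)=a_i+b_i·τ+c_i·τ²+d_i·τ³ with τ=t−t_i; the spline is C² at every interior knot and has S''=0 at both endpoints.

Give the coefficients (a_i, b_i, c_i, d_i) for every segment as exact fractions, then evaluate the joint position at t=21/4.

  seg 0: a=-5 b=10453/8436 c=0 d=-2017/8436
  seg 1: a=-4 b=2201/4218 c=-2017/2812 d=1741/16872
  seg 2: a=-5 b=-2339/2109 c=-69/703 d=11/57
  seg 3: a=-4 b=7408/2109 c=1152/703 d=-7993/8436
  seg 4: a=2 b=-2747/2109 c=-5689/1406 d=5689/4218
S(21/4) = -260687/44992

Δ: Δ0=1, Δ1=-1/2, Δ2=1/3, Δ3=3, Δ4=-4
row 1: diag=6, rhs=-9; c'=1/3, d'=-3/2
row 2: denom=10−2·1/3=28/3; d'=(5−2·-3/2)/(28/3)=6/7
row 3: denom=10−3·9/28=253/28; d'=(16−3·6/7)/(253/28)=376/253
row 4: denom=6−2·56/253=1406/253; d'=(-42−2·376/253)/(1406/253)=-5689/703
back: M4=-5689/703
back: M3=376/253−56/253·-5689/703=2304/703
back: M2=6/7−9/28·2304/703=-138/703
back: M1=-3/2−1/3·-138/703=-2017/1406
M: M0=0, M1=-2017/1406, M2=-138/703, M3=2304/703, M4=-5689/703, M5=0
seg 0: a=-5, c=M0/2=0, d=(M1−M0)/(6·1)=-2017/8436, b=Δ0−h0·(2M0+M1)/6=10453/8436
seg 1: a=-4, c=M1/2=-2017/2812, d=(M2−M1)/(6·2)=1741/16872, b=Δ1−h1·(2M1+M2)/6=2201/4218
seg 2: a=-5, c=M2/2=-69/703, d=(M3−M2)/(6·3)=11/57, b=Δ2−h2·(2M2+M3)/6=-2339/2109
seg 3: a=-4, c=M3/2=1152/703, d=(M4−M3)/(6·2)=-7993/8436, b=Δ3−h3·(2M3+M4)/6=7408/2109
seg 4: a=2, c=M4/2=-5689/1406, d=(M5−M4)/(6·1)=5689/4218, b=Δ4−h4·(2M4+M5)/6=-2747/2109
t_q=21/4 → seg 2, τ=9/4; S=-5+-2339/2109·τ+-69/703·τ²+11/57·τ³=-260687/44992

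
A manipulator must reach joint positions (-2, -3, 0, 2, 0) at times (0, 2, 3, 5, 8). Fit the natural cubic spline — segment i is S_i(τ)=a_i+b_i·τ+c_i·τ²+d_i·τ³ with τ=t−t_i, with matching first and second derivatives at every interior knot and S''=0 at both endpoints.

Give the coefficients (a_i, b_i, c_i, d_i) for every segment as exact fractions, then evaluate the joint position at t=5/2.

  seg 0: a=-2 b=-1765/978 c=0 d=319/978
  seg 1: a=-3 b=2063/978 c=319/163 d=-1043/978
  seg 2: a=0 b=1381/489 c=-405/326 d=323/1956
  seg 3: a=2 b=-80/489 c=-41/163 d=41/1467
S(5/2) = -4145/2608

Δ: Δ0=-1/2, Δ1=3, Δ2=1, Δ3=-2/3
row 1: diag=6, rhs=21; c'=1/6, d'=7/2
row 2: denom=6−1·1/6=35/6; d'=(-12−1·7/2)/(35/6)=-93/35
row 3: denom=10−2·12/35=326/35; d'=(-10−2·-93/35)/(326/35)=-82/163
back: M3=-82/163
back: M2=-93/35−12/35·-82/163=-405/163
back: M1=7/2−1/6·-405/163=638/163
M: M0=0, M1=638/163, M2=-405/163, M3=-82/163, M4=0
seg 0: a=-2, c=M0/2=0, d=(M1−M0)/(6·2)=319/978, b=Δ0−h0·(2M0+M1)/6=-1765/978
seg 1: a=-3, c=M1/2=319/163, d=(M2−M1)/(6·1)=-1043/978, b=Δ1−h1·(2M1+M2)/6=2063/978
seg 2: a=0, c=M2/2=-405/326, d=(M3−M2)/(6·2)=323/1956, b=Δ2−h2·(2M2+M3)/6=1381/489
seg 3: a=2, c=M3/2=-41/163, d=(M4−M3)/(6·3)=41/1467, b=Δ3−h3·(2M3+M4)/6=-80/489
t_q=5/2 → seg 1, τ=1/2; S=-3+2063/978·τ+319/163·τ²+-1043/978·τ³=-4145/2608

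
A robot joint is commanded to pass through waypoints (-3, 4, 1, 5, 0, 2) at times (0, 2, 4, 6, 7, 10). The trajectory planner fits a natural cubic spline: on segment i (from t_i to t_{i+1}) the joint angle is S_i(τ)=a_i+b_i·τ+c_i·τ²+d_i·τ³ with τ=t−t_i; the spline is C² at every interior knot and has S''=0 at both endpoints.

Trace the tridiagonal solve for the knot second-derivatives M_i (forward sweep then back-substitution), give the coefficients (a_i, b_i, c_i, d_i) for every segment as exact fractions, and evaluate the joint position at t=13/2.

  seg 0: a=-3 b=10174/1923 c=0 d=-6887/15384
  seg 1: a=4 b=-313/3846 c=-6887/2564 d=15205/15384
  seg 2: a=1 b=1990/1923 c=4159/1282 d=-10621/7692
  seg 3: a=5 b=-4919/1923 c=-3231/641 d=4997/1923
  seg 4: a=0 b=-9314/1923 c=1766/641 d=-1766/5769
S(13/2) = 14285/5128

Δ: Δ0=7/2, Δ1=-3/2, Δ2=2, Δ3=-5, Δ4=2/3
row 1: diag=8, rhs=-30; c'=1/4, d'=-15/4
row 2: denom=8−2·1/4=15/2; d'=(21−2·-15/4)/(15/2)=19/5
row 3: denom=6−2·4/15=82/15; d'=(-42−2·19/5)/(82/15)=-372/41
row 4: denom=8−1·15/82=641/82; d'=(34−1·-372/41)/(641/82)=3532/641
back: M4=3532/641
back: M3=-372/41−15/82·3532/641=-6462/641
back: M2=19/5−4/15·-6462/641=4159/641
back: M1=-15/4−1/4·4159/641=-6887/1282
M: M0=0, M1=-6887/1282, M2=4159/641, M3=-6462/641, M4=3532/641, M5=0
seg 0: a=-3, c=M0/2=0, d=(M1−M0)/(6·2)=-6887/15384, b=Δ0−h0·(2M0+M1)/6=10174/1923
seg 1: a=4, c=M1/2=-6887/2564, d=(M2−M1)/(6·2)=15205/15384, b=Δ1−h1·(2M1+M2)/6=-313/3846
seg 2: a=1, c=M2/2=4159/1282, d=(M3−M2)/(6·2)=-10621/7692, b=Δ2−h2·(2M2+M3)/6=1990/1923
seg 3: a=5, c=M3/2=-3231/641, d=(M4−M3)/(6·1)=4997/1923, b=Δ3−h3·(2M3+M4)/6=-4919/1923
seg 4: a=0, c=M4/2=1766/641, d=(M5−M4)/(6·3)=-1766/5769, b=Δ4−h4·(2M4+M5)/6=-9314/1923
t_q=13/2 → seg 3, τ=1/2; S=5+-4919/1923·τ+-3231/641·τ²+4997/1923·τ³=14285/5128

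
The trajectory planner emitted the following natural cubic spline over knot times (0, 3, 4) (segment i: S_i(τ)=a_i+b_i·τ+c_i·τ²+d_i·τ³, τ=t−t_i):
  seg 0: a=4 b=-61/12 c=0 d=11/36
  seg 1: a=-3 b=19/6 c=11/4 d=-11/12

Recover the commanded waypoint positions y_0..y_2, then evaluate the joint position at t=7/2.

y_0=4 y_1=-3 y_2=2
S(7/2) = -27/32

y_0 = S_0(0) = a_0 = 4
y_1 = S_1(0) = a_1 = -3
y_2 = S_1(1) = 2
t_q=7/2 is in segment 1 (τ=1/2); S_1(τ)=-27/32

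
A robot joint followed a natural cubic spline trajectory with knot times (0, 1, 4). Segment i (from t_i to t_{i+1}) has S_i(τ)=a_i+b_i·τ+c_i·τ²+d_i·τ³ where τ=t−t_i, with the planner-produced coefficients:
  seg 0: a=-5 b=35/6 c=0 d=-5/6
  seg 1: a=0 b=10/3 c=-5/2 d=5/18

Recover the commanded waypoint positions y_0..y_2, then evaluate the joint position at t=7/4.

y_0=-5 y_1=0 y_2=-5
S(7/4) = 155/128

y_0 = S_0(0) = a_0 = -5
y_1 = S_1(0) = a_1 = 0
y_2 = S_1(3) = -5
t_q=7/4 is in segment 1 (τ=3/4); S_1(τ)=155/128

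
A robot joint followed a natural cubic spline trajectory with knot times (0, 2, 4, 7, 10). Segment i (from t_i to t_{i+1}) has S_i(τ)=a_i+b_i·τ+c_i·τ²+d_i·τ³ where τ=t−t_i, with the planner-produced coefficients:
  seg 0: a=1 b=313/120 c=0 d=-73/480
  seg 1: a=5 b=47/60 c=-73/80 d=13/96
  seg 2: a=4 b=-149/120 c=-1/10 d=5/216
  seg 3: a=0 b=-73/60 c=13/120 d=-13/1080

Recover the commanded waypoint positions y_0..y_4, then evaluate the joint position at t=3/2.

y_0 = S_0(0) = a_0 = 1
y_1 = S_1(0) = a_1 = 5
y_2 = S_2(0) = a_2 = 4
y_3 = S_3(0) = a_3 = 0
y_4 = S_3(3) = -3
t_q=3/2 is in segment 0 (τ=3/2); S_0(τ)=5631/1280

y_0=1 y_1=5 y_2=4 y_3=0 y_4=-3
S(3/2) = 5631/1280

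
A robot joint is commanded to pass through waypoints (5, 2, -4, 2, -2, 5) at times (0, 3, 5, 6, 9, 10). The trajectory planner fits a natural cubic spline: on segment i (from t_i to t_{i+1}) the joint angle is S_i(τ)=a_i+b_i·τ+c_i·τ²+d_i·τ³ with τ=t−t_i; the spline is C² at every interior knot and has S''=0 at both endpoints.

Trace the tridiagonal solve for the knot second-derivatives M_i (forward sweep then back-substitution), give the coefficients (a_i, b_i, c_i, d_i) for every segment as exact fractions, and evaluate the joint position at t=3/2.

Δ: Δ0=-1, Δ1=-3, Δ2=6, Δ3=-4/3, Δ4=7
row 1: diag=10, rhs=-12; c'=1/5, d'=-6/5
row 2: denom=6−2·1/5=28/5; d'=(54−2·-6/5)/(28/5)=141/14
row 3: denom=8−1·5/28=219/28; d'=(-44−1·141/14)/(219/28)=-1514/219
row 4: denom=8−3·28/73=500/73; d'=(50−3·-1514/219)/(500/73)=1291/125
back: M4=1291/125
back: M3=-1514/219−28/73·1291/125=-4078/375
back: M2=141/14−5/28·-4078/375=901/75
back: M1=-6/5−1/5·901/75=-1351/375
M: M0=0, M1=-1351/375, M2=901/75, M3=-4078/375, M4=1291/125, M5=0
seg 0: a=5, c=M0/2=0, d=(M1−M0)/(6·3)=-1351/6750, b=Δ0−h0·(2M0+M1)/6=601/750
seg 1: a=2, c=M1/2=-1351/750, d=(M2−M1)/(6·2)=488/375, b=Δ1−h1·(2M1+M2)/6=-1726/375
seg 2: a=-4, c=M2/2=901/150, d=(M3−M2)/(6·1)=-2861/750, b=Δ2−h2·(2M2+M3)/6=476/125
seg 3: a=2, c=M3/2=-2039/375, d=(M4−M3)/(6·3)=7951/6750, b=Δ3−h3·(2M3+M4)/6=3283/750
seg 4: a=-2, c=M4/2=1291/250, d=(M5−M4)/(6·1)=-1291/750, b=Δ4−h4·(2M4+M5)/6=1334/375
t_q=3/2 → seg 0, τ=3/2; S=5+601/750·τ+0·τ²+-1351/6750·τ³=11053/2000

  seg 0: a=5 b=601/750 c=0 d=-1351/6750
  seg 1: a=2 b=-1726/375 c=-1351/750 d=488/375
  seg 2: a=-4 b=476/125 c=901/150 d=-2861/750
  seg 3: a=2 b=3283/750 c=-2039/375 d=7951/6750
  seg 4: a=-2 b=1334/375 c=1291/250 d=-1291/750
S(3/2) = 11053/2000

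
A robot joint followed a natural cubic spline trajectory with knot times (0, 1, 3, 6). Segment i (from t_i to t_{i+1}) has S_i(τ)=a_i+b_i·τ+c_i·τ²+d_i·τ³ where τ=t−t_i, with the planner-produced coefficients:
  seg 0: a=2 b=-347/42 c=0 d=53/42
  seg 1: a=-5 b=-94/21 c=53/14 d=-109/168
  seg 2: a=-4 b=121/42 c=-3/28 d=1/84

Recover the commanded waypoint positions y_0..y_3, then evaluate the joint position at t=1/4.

y_0 = S_0(0) = a_0 = 2
y_1 = S_1(0) = a_1 = -5
y_2 = S_2(0) = a_2 = -4
y_3 = S_2(3) = 4
t_q=1/4 is in segment 0 (τ=1/4); S_0(τ)=-41/896

y_0=2 y_1=-5 y_2=-4 y_3=4
S(1/4) = -41/896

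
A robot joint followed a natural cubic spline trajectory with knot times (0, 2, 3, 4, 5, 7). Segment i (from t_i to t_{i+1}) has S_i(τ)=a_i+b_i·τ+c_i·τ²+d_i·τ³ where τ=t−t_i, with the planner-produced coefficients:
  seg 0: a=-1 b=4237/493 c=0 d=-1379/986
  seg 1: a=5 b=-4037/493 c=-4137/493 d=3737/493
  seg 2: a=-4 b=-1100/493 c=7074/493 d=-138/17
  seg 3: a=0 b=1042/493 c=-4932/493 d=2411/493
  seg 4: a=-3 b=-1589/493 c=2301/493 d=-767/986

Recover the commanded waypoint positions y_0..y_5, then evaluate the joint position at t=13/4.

y_0=-1 y_1=5 y_2=-4 y_3=0 y_4=-3 y_5=3
S(13/4) = -59757/15776

y_0 = S_0(0) = a_0 = -1
y_1 = S_1(0) = a_1 = 5
y_2 = S_2(0) = a_2 = -4
y_3 = S_3(0) = a_3 = 0
y_4 = S_4(0) = a_4 = -3
y_5 = S_4(2) = 3
t_q=13/4 is in segment 2 (τ=1/4); S_2(τ)=-59757/15776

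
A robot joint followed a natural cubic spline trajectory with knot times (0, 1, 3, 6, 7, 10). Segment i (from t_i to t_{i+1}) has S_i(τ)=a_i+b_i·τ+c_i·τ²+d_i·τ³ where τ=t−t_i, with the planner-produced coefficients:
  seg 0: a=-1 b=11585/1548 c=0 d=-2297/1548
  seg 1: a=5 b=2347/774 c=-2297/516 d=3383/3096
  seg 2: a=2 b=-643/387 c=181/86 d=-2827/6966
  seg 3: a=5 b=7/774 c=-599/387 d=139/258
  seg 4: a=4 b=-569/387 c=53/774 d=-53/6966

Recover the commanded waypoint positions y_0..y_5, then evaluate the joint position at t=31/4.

y_0 = S_0(0) = a_0 = -1
y_1 = S_1(0) = a_1 = 5
y_2 = S_2(0) = a_2 = 2
y_3 = S_3(0) = a_3 = 5
y_4 = S_4(0) = a_4 = 4
y_5 = S_4(3) = 0
t_q=31/4 is in segment 4 (τ=3/4); S_4(τ)=16141/5504

y_0=-1 y_1=5 y_2=2 y_3=5 y_4=4 y_5=0
S(31/4) = 16141/5504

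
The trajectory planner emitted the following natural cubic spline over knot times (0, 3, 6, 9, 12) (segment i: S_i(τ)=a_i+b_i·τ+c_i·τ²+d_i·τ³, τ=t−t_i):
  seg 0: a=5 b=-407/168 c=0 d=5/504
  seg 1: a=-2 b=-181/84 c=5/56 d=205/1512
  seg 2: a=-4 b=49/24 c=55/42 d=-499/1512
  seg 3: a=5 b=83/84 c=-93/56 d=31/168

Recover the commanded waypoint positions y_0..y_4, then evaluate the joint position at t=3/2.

y_0 = S_0(0) = a_0 = 5
y_1 = S_1(0) = a_1 = -2
y_2 = S_2(0) = a_2 = -4
y_3 = S_3(0) = a_3 = 5
y_4 = S_3(3) = -2
t_q=3/2 is in segment 0 (τ=3/2); S_0(τ)=627/448

y_0=5 y_1=-2 y_2=-4 y_3=5 y_4=-2
S(3/2) = 627/448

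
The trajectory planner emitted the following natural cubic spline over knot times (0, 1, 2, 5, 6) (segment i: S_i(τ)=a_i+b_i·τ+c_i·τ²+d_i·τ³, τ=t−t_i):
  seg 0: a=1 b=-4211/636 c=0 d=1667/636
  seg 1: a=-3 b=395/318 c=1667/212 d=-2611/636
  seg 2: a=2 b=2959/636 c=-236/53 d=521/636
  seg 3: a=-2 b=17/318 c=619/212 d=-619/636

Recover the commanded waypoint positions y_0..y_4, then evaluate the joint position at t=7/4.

y_0 = S_0(0) = a_0 = 1
y_1 = S_1(0) = a_1 = -3
y_2 = S_2(0) = a_2 = 2
y_3 = S_3(0) = a_3 = -2
y_4 = S_3(1) = 0
t_q=7/4 is in segment 1 (τ=3/4); S_1(τ)=8449/13568

y_0=1 y_1=-3 y_2=2 y_3=-2 y_4=0
S(7/4) = 8449/13568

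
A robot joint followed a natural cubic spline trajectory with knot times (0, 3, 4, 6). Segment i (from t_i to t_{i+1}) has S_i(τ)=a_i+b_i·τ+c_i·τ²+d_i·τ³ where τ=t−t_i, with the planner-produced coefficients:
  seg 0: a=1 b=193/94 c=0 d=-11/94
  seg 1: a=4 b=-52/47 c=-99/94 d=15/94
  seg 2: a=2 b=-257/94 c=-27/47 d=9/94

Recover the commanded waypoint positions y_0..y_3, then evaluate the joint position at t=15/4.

y_0=1 y_1=4 y_2=2 y_3=-5
S(15/4) = 15913/6016

y_0 = S_0(0) = a_0 = 1
y_1 = S_1(0) = a_1 = 4
y_2 = S_2(0) = a_2 = 2
y_3 = S_2(2) = -5
t_q=15/4 is in segment 1 (τ=3/4); S_1(τ)=15913/6016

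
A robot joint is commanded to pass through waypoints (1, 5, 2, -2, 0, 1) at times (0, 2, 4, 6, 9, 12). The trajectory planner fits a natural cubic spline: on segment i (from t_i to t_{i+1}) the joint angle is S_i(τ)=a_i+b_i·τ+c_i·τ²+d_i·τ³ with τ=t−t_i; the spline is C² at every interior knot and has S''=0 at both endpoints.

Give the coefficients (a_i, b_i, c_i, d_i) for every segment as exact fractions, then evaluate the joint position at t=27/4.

  seg 0: a=1 b=2991/1046 c=0 d=-899/4184
  seg 1: a=5 b=147/523 c=-2697/2092 d=417/2092
  seg 2: a=2 b=-1299/523 c=-195/2092 d=701/4184
  seg 3: a=-2 b=-885/1046 c=477/523 d=-3839/28242
  seg 4: a=0 b=500/523 c=-977/3138 d=977/28242
S(27/4) = -145863/66944

Δ: Δ0=2, Δ1=-3/2, Δ2=-2, Δ3=2/3, Δ4=1/3
row 1: diag=8, rhs=-21; c'=1/4, d'=-21/8
row 2: denom=8−2·1/4=15/2; d'=(-3−2·-21/8)/(15/2)=3/10
row 3: denom=10−2·4/15=142/15; d'=(16−2·3/10)/(142/15)=231/142
row 4: denom=12−3·45/142=1569/142; d'=(-2−3·231/142)/(1569/142)=-977/1569
back: M4=-977/1569
back: M3=231/142−45/142·-977/1569=954/523
back: M2=3/10−4/15·954/523=-195/1046
back: M1=-21/8−1/4·-195/1046=-2697/1046
M: M0=0, M1=-2697/1046, M2=-195/1046, M3=954/523, M4=-977/1569, M5=0
seg 0: a=1, c=M0/2=0, d=(M1−M0)/(6·2)=-899/4184, b=Δ0−h0·(2M0+M1)/6=2991/1046
seg 1: a=5, c=M1/2=-2697/2092, d=(M2−M1)/(6·2)=417/2092, b=Δ1−h1·(2M1+M2)/6=147/523
seg 2: a=2, c=M2/2=-195/2092, d=(M3−M2)/(6·2)=701/4184, b=Δ2−h2·(2M2+M3)/6=-1299/523
seg 3: a=-2, c=M3/2=477/523, d=(M4−M3)/(6·3)=-3839/28242, b=Δ3−h3·(2M3+M4)/6=-885/1046
seg 4: a=0, c=M4/2=-977/3138, d=(M5−M4)/(6·3)=977/28242, b=Δ4−h4·(2M4+M5)/6=500/523
t_q=27/4 → seg 3, τ=3/4; S=-2+-885/1046·τ+477/523·τ²+-3839/28242·τ³=-145863/66944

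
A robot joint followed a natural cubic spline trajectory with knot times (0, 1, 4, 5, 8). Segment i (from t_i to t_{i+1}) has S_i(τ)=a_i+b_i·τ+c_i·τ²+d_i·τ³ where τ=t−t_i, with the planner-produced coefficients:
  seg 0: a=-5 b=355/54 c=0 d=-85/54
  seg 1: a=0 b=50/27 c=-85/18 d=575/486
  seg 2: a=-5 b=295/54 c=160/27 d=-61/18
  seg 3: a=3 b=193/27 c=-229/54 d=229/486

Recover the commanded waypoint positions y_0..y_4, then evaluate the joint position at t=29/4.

y_0 = S_0(0) = a_0 = -5
y_1 = S_1(0) = a_1 = 0
y_2 = S_2(0) = a_2 = -5
y_3 = S_3(0) = a_3 = 3
y_4 = S_3(3) = -1
t_q=29/4 is in segment 3 (τ=9/4); S_3(τ)=1145/384

y_0=-5 y_1=0 y_2=-5 y_3=3 y_4=-1
S(29/4) = 1145/384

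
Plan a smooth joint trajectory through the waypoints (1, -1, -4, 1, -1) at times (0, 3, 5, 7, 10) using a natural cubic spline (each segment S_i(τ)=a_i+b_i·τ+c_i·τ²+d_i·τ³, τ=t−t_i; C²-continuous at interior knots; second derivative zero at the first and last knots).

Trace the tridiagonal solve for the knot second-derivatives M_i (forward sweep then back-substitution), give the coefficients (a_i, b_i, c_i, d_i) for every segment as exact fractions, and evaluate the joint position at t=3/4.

  seg 0: a=1 b=-1/60 c=0 d=-13/180
  seg 1: a=-1 b=-59/30 c=-13/20 d=53/120
  seg 2: a=-4 b=11/15 c=2 d=-67/120
  seg 3: a=1 b=61/30 c=-27/20 d=3/20
S(3/4) = 245/256

Δ: Δ0=-2/3, Δ1=-3/2, Δ2=5/2, Δ3=-2/3
row 1: diag=10, rhs=-5; c'=1/5, d'=-1/2
row 2: denom=8−2·1/5=38/5; d'=(24−2·-1/2)/(38/5)=125/38
row 3: denom=10−2·5/19=180/19; d'=(-19−2·125/38)/(180/19)=-27/10
back: M3=-27/10
back: M2=125/38−5/19·-27/10=4
back: M1=-1/2−1/5·4=-13/10
M: M0=0, M1=-13/10, M2=4, M3=-27/10, M4=0
seg 0: a=1, c=M0/2=0, d=(M1−M0)/(6·3)=-13/180, b=Δ0−h0·(2M0+M1)/6=-1/60
seg 1: a=-1, c=M1/2=-13/20, d=(M2−M1)/(6·2)=53/120, b=Δ1−h1·(2M1+M2)/6=-59/30
seg 2: a=-4, c=M2/2=2, d=(M3−M2)/(6·2)=-67/120, b=Δ2−h2·(2M2+M3)/6=11/15
seg 3: a=1, c=M3/2=-27/20, d=(M4−M3)/(6·3)=3/20, b=Δ3−h3·(2M3+M4)/6=61/30
t_q=3/4 → seg 0, τ=3/4; S=1+-1/60·τ+0·τ²+-13/180·τ³=245/256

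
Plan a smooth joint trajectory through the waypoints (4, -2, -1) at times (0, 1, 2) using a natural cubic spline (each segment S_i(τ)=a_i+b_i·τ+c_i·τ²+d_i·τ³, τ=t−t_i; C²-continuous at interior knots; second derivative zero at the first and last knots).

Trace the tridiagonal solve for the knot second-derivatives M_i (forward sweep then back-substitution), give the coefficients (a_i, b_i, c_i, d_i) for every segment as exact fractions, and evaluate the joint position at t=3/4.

  seg 0: a=4 b=-31/4 c=0 d=7/4
  seg 1: a=-2 b=-5/2 c=21/4 d=-7/4
S(3/4) = -275/256

Δ: Δ0=-6, Δ1=1
row 1: diag=4, rhs=42; c'=1/4, d'=21/2
back: M1=21/2
M: M0=0, M1=21/2, M2=0
seg 0: a=4, c=M0/2=0, d=(M1−M0)/(6·1)=7/4, b=Δ0−h0·(2M0+M1)/6=-31/4
seg 1: a=-2, c=M1/2=21/4, d=(M2−M1)/(6·1)=-7/4, b=Δ1−h1·(2M1+M2)/6=-5/2
t_q=3/4 → seg 0, τ=3/4; S=4+-31/4·τ+0·τ²+7/4·τ³=-275/256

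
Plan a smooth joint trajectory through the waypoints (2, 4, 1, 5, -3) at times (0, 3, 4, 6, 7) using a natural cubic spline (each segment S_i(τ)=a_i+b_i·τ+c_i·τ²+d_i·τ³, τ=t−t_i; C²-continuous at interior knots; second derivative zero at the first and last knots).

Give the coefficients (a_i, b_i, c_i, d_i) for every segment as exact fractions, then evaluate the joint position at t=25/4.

  seg 0: a=2 b=1003/375 c=0 d=-251/1125
  seg 1: a=4 b=-1256/375 c=-251/125 d=884/375
  seg 2: a=1 b=-22/75 c=633/125 d=-1469/750
  seg 3: a=5 b=-1328/375 c=-836/125 d=836/375
S(25/4) = 7463/2000

Δ: Δ0=2/3, Δ1=-3, Δ2=2, Δ3=-8
row 1: diag=8, rhs=-22; c'=1/8, d'=-11/4
row 2: denom=6−1·1/8=47/8; d'=(30−1·-11/4)/(47/8)=262/47
row 3: denom=6−2·16/47=250/47; d'=(-60−2·262/47)/(250/47)=-1672/125
back: M3=-1672/125
back: M2=262/47−16/47·-1672/125=1266/125
back: M1=-11/4−1/8·1266/125=-502/125
M: M0=0, M1=-502/125, M2=1266/125, M3=-1672/125, M4=0
seg 0: a=2, c=M0/2=0, d=(M1−M0)/(6·3)=-251/1125, b=Δ0−h0·(2M0+M1)/6=1003/375
seg 1: a=4, c=M1/2=-251/125, d=(M2−M1)/(6·1)=884/375, b=Δ1−h1·(2M1+M2)/6=-1256/375
seg 2: a=1, c=M2/2=633/125, d=(M3−M2)/(6·2)=-1469/750, b=Δ2−h2·(2M2+M3)/6=-22/75
seg 3: a=5, c=M3/2=-836/125, d=(M4−M3)/(6·1)=836/375, b=Δ3−h3·(2M3+M4)/6=-1328/375
t_q=25/4 → seg 3, τ=1/4; S=5+-1328/375·τ+-836/125·τ²+836/375·τ³=7463/2000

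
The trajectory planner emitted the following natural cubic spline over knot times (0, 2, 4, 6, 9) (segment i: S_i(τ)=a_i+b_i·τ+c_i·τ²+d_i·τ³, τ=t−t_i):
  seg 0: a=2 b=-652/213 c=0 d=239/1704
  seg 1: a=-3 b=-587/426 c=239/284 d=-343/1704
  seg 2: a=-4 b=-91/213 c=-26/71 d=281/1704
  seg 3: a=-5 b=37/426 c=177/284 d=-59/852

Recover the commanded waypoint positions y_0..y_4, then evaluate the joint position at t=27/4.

y_0=2 y_1=-3 y_2=-4 y_3=-5 y_4=-1
S(27/4) = -83855/18176

y_0 = S_0(0) = a_0 = 2
y_1 = S_1(0) = a_1 = -3
y_2 = S_2(0) = a_2 = -4
y_3 = S_3(0) = a_3 = -5
y_4 = S_3(3) = -1
t_q=27/4 is in segment 3 (τ=3/4); S_3(τ)=-83855/18176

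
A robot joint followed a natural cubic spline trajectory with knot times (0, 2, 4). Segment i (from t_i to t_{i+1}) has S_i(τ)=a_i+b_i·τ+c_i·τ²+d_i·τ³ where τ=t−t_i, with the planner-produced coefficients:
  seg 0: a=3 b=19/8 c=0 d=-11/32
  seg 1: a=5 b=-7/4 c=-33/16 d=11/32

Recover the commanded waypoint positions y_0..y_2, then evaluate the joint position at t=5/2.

y_0=3 y_1=5 y_2=-4
S(5/2) = 935/256

y_0 = S_0(0) = a_0 = 3
y_1 = S_1(0) = a_1 = 5
y_2 = S_1(2) = -4
t_q=5/2 is in segment 1 (τ=1/2); S_1(τ)=935/256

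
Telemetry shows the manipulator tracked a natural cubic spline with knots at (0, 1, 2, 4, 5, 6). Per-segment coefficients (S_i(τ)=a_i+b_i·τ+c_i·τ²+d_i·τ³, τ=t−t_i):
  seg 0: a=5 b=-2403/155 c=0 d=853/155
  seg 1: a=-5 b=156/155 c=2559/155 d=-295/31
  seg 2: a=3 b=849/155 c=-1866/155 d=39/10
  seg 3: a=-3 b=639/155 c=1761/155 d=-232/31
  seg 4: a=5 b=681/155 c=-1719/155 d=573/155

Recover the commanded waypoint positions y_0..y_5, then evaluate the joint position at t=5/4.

y_0=5 y_1=-5 y_2=3 y_3=-3 y_4=5 y_5=2
S(5/4) = -38343/9920

y_0 = S_0(0) = a_0 = 5
y_1 = S_1(0) = a_1 = -5
y_2 = S_2(0) = a_2 = 3
y_3 = S_3(0) = a_3 = -3
y_4 = S_4(0) = a_4 = 5
y_5 = S_4(1) = 2
t_q=5/4 is in segment 1 (τ=1/4); S_1(τ)=-38343/9920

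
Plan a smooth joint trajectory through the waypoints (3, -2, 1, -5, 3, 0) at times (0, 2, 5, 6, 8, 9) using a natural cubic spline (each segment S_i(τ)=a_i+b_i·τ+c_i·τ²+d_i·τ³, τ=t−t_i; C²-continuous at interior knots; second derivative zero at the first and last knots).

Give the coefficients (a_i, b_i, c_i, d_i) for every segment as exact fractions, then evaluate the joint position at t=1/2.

  seg 0: a=3 b=-2267/553 c=0 d=1769/4424
  seg 1: a=-2 b=773/1106 c=5307/2212 d=-1695/2212
  seg 2: a=1 b=-12377/2212 c=-2487/553 d=9053/2212
  seg 3: a=-5 b=-2557/1106 c=17211/2212 d=-5115/2212
  seg 4: a=3 b=1175/1106 c=-13479/2212 d=4493/2212
S(1/2) = 35401/35392

Δ: Δ0=-5/2, Δ1=1, Δ2=-6, Δ3=4, Δ4=-3
row 1: diag=10, rhs=21; c'=3/10, d'=21/10
row 2: denom=8−3·3/10=71/10; d'=(-42−3·21/10)/(71/10)=-483/71
row 3: denom=6−1·10/71=416/71; d'=(60−1·-483/71)/(416/71)=4743/416
row 4: denom=6−2·71/208=553/104; d'=(-42−2·4743/416)/(553/104)=-13479/1106
back: M4=-13479/1106
back: M3=4743/416−71/208·-13479/1106=17211/1106
back: M2=-483/71−10/71·17211/1106=-4974/553
back: M1=21/10−3/10·-4974/553=5307/1106
M: M0=0, M1=5307/1106, M2=-4974/553, M3=17211/1106, M4=-13479/1106, M5=0
seg 0: a=3, c=M0/2=0, d=(M1−M0)/(6·2)=1769/4424, b=Δ0−h0·(2M0+M1)/6=-2267/553
seg 1: a=-2, c=M1/2=5307/2212, d=(M2−M1)/(6·3)=-1695/2212, b=Δ1−h1·(2M1+M2)/6=773/1106
seg 2: a=1, c=M2/2=-2487/553, d=(M3−M2)/(6·1)=9053/2212, b=Δ2−h2·(2M2+M3)/6=-12377/2212
seg 3: a=-5, c=M3/2=17211/2212, d=(M4−M3)/(6·2)=-5115/2212, b=Δ3−h3·(2M3+M4)/6=-2557/1106
seg 4: a=3, c=M4/2=-13479/2212, d=(M5−M4)/(6·1)=4493/2212, b=Δ4−h4·(2M4+M5)/6=1175/1106
t_q=1/2 → seg 0, τ=1/2; S=3+-2267/553·τ+0·τ²+1769/4424·τ³=35401/35392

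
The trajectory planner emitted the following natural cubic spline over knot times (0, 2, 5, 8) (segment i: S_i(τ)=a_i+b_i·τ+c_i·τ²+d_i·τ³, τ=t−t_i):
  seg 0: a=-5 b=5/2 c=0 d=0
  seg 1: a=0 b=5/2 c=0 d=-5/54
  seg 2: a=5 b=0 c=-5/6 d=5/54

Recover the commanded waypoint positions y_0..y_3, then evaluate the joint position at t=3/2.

y_0=-5 y_1=0 y_2=5 y_3=0
S(3/2) = -5/4

y_0 = S_0(0) = a_0 = -5
y_1 = S_1(0) = a_1 = 0
y_2 = S_2(0) = a_2 = 5
y_3 = S_2(3) = 0
t_q=3/2 is in segment 0 (τ=3/2); S_0(τ)=-5/4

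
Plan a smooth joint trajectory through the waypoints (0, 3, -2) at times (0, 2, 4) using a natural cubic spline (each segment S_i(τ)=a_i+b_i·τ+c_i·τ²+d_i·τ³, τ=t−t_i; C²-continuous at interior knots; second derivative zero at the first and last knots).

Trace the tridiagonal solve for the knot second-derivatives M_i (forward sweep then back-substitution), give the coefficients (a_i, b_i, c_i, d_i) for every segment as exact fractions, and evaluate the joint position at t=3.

Δ: Δ0=3/2, Δ1=-5/2
row 1: diag=8, rhs=-24; c'=1/4, d'=-3
back: M1=-3
M: M0=0, M1=-3, M2=0
seg 0: a=0, c=M0/2=0, d=(M1−M0)/(6·2)=-1/4, b=Δ0−h0·(2M0+M1)/6=5/2
seg 1: a=3, c=M1/2=-3/2, d=(M2−M1)/(6·2)=1/4, b=Δ1−h1·(2M1+M2)/6=-1/2
t_q=3 → seg 1, τ=1; S=3+-1/2·τ+-3/2·τ²+1/4·τ³=5/4

  seg 0: a=0 b=5/2 c=0 d=-1/4
  seg 1: a=3 b=-1/2 c=-3/2 d=1/4
S(3) = 5/4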